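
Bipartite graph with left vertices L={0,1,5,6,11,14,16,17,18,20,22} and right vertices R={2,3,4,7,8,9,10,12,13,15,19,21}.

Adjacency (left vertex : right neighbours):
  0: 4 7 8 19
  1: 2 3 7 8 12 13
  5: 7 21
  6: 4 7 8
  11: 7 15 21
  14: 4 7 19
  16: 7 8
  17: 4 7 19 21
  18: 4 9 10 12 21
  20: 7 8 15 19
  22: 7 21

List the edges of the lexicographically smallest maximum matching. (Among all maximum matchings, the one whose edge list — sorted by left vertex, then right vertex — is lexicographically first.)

|M| = 8 (so the lex-smallest maximum matching has 8 edges)
process left vertices in ascending order; for each, take the smallest-labelled available neighbour that still permits 8 edges overall, or leave it unmatched if none does
lex-smallest matching: {0-4, 1-2, 5-7, 6-8, 11-15, 14-19, 17-21, 18-9}

Lex-smallest maximum matching: {(0,4), (1,2), (5,7), (6,8), (11,15), (14,19), (17,21), (18,9)}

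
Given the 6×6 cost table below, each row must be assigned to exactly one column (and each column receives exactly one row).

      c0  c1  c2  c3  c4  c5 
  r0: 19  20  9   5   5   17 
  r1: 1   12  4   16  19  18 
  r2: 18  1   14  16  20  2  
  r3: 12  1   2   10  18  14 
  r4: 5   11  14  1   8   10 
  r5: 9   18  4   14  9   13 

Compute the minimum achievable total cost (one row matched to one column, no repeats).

optimal assignment: row0→col4 (cost 5), row1→col0 (cost 1), row2→col5 (cost 2), row3→col1 (cost 1), row4→col3 (cost 1), row5→col2 (cost 4)
total = 5 + 1 + 2 + 1 + 1 + 4 = 14

Minimum assignment cost: 14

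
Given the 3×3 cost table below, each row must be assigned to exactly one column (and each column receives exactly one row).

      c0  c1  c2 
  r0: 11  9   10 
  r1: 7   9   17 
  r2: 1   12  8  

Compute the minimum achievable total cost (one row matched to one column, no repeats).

Minimum assignment cost: 20

optimal assignment: row0→col2 (cost 10), row1→col1 (cost 9), row2→col0 (cost 1)
total = 10 + 9 + 1 = 20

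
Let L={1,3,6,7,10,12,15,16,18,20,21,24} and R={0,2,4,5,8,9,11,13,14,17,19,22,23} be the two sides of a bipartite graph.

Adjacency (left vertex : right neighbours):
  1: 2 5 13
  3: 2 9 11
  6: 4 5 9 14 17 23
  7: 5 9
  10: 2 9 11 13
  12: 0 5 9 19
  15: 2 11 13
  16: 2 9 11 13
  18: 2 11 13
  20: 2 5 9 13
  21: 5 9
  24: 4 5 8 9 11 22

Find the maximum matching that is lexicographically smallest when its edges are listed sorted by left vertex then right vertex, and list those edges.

|M| = 8 (so the lex-smallest maximum matching has 8 edges)
process left vertices in ascending order; for each, take the smallest-labelled available neighbour that still permits 8 edges overall, or leave it unmatched if none does
lex-smallest matching: {1-2, 3-9, 6-4, 7-5, 10-11, 12-0, 15-13, 24-8}

Lex-smallest maximum matching: {(1,2), (3,9), (6,4), (7,5), (10,11), (12,0), (15,13), (24,8)}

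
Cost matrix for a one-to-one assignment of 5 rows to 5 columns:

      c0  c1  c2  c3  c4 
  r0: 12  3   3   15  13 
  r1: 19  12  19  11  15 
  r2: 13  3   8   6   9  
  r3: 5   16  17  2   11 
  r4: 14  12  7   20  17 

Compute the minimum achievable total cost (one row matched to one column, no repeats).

optimal assignment: row0→col1 (cost 3), row1→col3 (cost 11), row2→col4 (cost 9), row3→col0 (cost 5), row4→col2 (cost 7)
total = 3 + 11 + 9 + 5 + 7 = 35

Minimum assignment cost: 35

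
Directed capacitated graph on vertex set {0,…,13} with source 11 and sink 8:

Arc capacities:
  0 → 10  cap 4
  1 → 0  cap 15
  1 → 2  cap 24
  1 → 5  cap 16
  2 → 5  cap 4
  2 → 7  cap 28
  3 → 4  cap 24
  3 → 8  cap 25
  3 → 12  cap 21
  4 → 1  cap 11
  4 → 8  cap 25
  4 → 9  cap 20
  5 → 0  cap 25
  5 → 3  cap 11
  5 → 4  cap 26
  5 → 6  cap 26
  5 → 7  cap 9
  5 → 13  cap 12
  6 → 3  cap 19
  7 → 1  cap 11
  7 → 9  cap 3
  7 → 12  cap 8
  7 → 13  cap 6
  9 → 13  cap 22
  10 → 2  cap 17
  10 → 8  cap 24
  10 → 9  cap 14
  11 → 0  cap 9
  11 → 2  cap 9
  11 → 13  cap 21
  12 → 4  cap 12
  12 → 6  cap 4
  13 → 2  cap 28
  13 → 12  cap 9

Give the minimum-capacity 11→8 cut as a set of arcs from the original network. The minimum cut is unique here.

augment #1: 11→0→10→8 push 4
augment #2: 11→2→5→3→8 push 4
augment #3: 11→13→12→4→8 push 9
augment #4: 11→2→7→12→4→8 push 3
augment #5: 11→2→7→1→5→3→8 push 2
augment #6: 11→13→2→7→1→5→3→8 push 5
augment #7: 11→13→2→7→1→5→4→8 push 4
augment #8: 11→13→2→7→12→6→3→8 push 3
max flow = 34; residual-reachable set from 11 gives S-side
cut edges (S→T): {(0,10), (11,2), (11,13)} total cap 34

Min-cut arcs: {(0,10), (11,2), (11,13)} (total capacity 34)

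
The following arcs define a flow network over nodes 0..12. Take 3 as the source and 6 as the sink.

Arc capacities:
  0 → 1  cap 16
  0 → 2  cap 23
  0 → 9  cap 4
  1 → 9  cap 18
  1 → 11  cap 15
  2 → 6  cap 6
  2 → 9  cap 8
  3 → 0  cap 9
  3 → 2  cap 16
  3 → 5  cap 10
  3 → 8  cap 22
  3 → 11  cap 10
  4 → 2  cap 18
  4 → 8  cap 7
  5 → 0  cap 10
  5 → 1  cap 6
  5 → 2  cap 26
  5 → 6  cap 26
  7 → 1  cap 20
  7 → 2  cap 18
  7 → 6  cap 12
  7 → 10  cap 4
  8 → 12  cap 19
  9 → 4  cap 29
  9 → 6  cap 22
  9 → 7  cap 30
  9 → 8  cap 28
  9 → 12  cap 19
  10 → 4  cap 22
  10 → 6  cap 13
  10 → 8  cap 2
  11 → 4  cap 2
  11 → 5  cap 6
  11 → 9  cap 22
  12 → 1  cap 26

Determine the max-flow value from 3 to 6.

Maximum flow value: 60

augment #1: 3→2→6 bottleneck 6, total now 6
augment #2: 3→5→6 bottleneck 10, total now 16
augment #3: 3→0→9→6 bottleneck 4, total now 20
augment #4: 3→2→9→6 bottleneck 8, total now 28
augment #5: 3→11→5→6 bottleneck 6, total now 34
augment #6: 3→11→9→6 bottleneck 4, total now 38
augment #7: 3→0→1→9→6 bottleneck 5, total now 43
augment #8: 3→8→12→1→9→6 bottleneck 1, total now 44
augment #9: 3→8→12→1→9→7→6 bottleneck 12, total now 56
augment #10: 3→8→12→1→11→9→7→10→6 bottleneck 4, total now 60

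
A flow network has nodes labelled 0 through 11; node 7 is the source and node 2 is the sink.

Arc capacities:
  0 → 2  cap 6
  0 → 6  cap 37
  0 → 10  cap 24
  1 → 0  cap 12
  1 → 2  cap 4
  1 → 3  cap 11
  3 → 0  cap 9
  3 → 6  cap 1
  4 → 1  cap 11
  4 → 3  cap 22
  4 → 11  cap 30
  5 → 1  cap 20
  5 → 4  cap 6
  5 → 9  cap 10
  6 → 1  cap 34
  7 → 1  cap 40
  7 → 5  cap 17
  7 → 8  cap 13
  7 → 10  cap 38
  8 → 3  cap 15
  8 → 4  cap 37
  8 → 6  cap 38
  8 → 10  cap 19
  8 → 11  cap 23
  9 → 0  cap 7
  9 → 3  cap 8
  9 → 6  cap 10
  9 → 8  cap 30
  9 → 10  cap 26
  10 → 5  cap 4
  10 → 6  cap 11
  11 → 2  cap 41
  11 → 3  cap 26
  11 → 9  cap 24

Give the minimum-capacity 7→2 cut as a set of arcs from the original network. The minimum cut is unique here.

augment #1: 7→1→2 push 4
augment #2: 7→1→0→2 push 6
augment #3: 7→8→11→2 push 13
augment #4: 7→5→4→11→2 push 6
augment #5: 7→5→9→8→11→2 push 10
max flow = 39; residual-reachable set from 7 gives S-side
cut edges (S→T): {(0,2), (1,2), (5,4), (5,9), (7,8)} total cap 39

Min-cut arcs: {(0,2), (1,2), (5,4), (5,9), (7,8)} (total capacity 39)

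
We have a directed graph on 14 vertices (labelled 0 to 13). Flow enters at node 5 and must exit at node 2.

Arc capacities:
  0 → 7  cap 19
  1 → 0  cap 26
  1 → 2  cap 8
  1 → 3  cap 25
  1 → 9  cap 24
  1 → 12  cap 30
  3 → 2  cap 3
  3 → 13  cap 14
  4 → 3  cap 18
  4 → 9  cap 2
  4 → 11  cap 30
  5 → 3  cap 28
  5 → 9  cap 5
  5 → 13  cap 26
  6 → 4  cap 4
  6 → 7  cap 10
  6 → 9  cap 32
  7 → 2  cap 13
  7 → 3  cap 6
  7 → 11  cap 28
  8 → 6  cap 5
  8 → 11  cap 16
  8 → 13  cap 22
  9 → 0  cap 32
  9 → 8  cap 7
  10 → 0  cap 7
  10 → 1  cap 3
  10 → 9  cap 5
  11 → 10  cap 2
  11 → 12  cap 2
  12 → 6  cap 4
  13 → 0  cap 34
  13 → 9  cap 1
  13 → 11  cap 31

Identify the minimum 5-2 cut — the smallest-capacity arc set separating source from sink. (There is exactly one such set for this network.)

augment #1: 5→3→2 push 3
augment #2: 5→9→0→7→2 push 5
augment #3: 5→13→0→7→2 push 8
augment #4: 5→13→11→10→1→2 push 2
max flow = 18; residual-reachable set from 5 gives S-side
cut edges (S→T): {(3,2), (7,2), (11,10)} total cap 18

Min-cut arcs: {(3,2), (7,2), (11,10)} (total capacity 18)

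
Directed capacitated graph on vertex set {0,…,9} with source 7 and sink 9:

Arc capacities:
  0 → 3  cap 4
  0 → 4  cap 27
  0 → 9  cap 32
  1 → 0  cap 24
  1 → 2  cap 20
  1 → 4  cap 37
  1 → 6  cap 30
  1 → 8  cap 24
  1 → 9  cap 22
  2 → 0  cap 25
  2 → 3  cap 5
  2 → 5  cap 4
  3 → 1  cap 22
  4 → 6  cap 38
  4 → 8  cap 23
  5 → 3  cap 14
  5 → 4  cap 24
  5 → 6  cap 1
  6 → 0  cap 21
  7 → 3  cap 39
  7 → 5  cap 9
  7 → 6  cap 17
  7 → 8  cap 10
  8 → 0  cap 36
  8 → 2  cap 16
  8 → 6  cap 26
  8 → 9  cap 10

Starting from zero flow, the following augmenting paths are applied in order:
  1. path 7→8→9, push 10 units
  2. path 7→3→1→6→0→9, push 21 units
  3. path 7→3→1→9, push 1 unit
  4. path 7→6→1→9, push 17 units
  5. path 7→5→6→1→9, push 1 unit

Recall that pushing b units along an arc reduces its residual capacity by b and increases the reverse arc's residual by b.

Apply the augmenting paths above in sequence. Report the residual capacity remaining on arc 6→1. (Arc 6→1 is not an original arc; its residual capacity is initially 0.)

Residual capacity of (6,1): 3

after path 1 (7→8→9, push 10): res(6,1)=0
after path 2 (7→3→1→6→0→9, push 21): res(6,1)=21
after path 3 (7→3→1→9, push 1): res(6,1)=21
after path 4 (7→6→1→9, push 17): res(6,1)=4
after path 5 (7→5→6→1→9, push 1): res(6,1)=3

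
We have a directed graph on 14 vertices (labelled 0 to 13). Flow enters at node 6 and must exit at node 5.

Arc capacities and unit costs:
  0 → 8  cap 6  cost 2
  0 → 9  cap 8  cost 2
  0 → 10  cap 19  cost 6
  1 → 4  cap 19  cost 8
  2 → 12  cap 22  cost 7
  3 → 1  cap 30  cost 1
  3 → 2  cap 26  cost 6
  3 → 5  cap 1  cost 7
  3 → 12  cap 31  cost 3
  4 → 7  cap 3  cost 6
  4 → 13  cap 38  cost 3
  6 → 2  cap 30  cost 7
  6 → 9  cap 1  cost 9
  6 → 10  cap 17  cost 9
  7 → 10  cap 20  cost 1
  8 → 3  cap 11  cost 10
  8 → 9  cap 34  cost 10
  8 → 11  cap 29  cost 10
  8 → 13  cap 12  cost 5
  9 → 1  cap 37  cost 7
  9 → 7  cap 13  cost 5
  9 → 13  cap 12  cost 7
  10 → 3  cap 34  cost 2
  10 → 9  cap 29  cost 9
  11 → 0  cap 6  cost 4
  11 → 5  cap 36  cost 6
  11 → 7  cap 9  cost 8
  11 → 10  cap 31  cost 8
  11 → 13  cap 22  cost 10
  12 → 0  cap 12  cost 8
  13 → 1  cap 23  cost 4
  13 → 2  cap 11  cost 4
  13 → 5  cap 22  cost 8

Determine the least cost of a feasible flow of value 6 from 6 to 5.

Minimum cost for 6 units: 166

shortest-cost path #1: 6→10→3→5 push 1 @ unit cost 18 (adds 18)
shortest-cost path #2: 6→9→13→5 push 1 @ unit cost 24 (adds 24)
shortest-cost path #3: 6→10→3→1→4→13→5 push 4 @ unit cost 31 (adds 124)
total cost = 166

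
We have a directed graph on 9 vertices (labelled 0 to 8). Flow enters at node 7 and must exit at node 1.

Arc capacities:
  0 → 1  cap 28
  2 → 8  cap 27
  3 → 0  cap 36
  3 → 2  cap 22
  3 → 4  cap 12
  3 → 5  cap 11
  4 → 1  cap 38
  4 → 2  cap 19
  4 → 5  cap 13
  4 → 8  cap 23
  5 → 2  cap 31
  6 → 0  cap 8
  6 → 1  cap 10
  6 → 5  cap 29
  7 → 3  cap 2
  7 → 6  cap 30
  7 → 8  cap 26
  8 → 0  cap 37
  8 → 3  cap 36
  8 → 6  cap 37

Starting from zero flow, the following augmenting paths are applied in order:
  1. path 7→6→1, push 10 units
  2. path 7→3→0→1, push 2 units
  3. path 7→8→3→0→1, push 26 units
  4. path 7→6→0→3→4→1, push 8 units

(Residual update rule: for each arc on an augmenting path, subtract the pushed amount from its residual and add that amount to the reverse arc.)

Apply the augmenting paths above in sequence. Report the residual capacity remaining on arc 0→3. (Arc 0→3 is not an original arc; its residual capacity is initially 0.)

Residual capacity of (0,3): 20

after path 1 (7→6→1, push 10): res(0,3)=0
after path 2 (7→3→0→1, push 2): res(0,3)=2
after path 3 (7→8→3→0→1, push 26): res(0,3)=28
after path 4 (7→6→0→3→4→1, push 8): res(0,3)=20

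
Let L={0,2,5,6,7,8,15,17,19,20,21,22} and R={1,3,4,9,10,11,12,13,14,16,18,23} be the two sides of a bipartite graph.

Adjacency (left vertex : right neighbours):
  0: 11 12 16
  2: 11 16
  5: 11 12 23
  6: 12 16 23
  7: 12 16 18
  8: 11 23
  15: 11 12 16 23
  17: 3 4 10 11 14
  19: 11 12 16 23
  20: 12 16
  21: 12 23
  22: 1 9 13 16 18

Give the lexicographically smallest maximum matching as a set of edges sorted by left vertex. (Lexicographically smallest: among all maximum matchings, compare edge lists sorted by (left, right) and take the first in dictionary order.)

Lex-smallest maximum matching: {(0,11), (2,16), (5,12), (6,23), (7,18), (17,3), (22,1)}

|M| = 7 (so the lex-smallest maximum matching has 7 edges)
process left vertices in ascending order; for each, take the smallest-labelled available neighbour that still permits 7 edges overall, or leave it unmatched if none does
lex-smallest matching: {0-11, 2-16, 5-12, 6-23, 7-18, 17-3, 22-1}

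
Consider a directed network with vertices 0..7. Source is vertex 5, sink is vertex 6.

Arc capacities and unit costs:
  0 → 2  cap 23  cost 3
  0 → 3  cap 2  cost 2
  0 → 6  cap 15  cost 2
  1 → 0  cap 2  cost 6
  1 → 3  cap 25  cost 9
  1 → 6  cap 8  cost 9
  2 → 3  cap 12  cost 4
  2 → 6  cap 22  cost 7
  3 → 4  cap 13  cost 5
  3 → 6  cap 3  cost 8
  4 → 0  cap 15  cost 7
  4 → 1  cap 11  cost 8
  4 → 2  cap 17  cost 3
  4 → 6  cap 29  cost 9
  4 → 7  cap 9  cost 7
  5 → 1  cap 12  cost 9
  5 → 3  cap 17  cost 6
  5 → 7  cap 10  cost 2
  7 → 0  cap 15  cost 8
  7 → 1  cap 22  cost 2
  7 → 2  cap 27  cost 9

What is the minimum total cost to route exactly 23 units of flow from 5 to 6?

Minimum cost for 23 units: 340

shortest-cost path #1: 5→7→0→6 push 10 @ unit cost 12 (adds 120)
shortest-cost path #2: 5→3→6 push 3 @ unit cost 14 (adds 42)
shortest-cost path #3: 5→1→0→6 push 2 @ unit cost 17 (adds 34)
shortest-cost path #4: 5→1→6 push 8 @ unit cost 18 (adds 144)
total cost = 340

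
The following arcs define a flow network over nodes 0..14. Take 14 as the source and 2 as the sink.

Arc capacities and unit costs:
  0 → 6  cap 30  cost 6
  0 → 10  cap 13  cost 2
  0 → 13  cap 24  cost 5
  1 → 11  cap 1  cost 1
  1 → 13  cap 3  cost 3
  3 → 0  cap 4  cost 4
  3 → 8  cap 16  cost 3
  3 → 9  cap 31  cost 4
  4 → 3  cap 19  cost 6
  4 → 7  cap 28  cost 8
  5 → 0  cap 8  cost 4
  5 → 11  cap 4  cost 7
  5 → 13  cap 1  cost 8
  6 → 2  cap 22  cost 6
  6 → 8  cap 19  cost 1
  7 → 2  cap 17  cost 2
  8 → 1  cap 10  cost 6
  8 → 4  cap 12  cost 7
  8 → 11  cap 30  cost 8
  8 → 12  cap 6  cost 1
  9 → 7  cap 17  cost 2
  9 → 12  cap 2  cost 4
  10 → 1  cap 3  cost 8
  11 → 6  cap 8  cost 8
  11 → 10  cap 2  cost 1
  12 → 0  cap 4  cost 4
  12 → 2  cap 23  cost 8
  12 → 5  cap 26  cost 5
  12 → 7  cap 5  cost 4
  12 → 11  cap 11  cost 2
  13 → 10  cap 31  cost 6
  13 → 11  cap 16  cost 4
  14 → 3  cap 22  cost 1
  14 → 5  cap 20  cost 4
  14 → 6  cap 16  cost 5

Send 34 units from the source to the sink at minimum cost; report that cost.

Minimum cost for 34 units: 342

shortest-cost path #1: 14→3→9→7→2 push 17 @ unit cost 9 (adds 153)
shortest-cost path #2: 14→6→2 push 16 @ unit cost 11 (adds 176)
shortest-cost path #3: 14→3→8→12→2 push 1 @ unit cost 13 (adds 13)
total cost = 342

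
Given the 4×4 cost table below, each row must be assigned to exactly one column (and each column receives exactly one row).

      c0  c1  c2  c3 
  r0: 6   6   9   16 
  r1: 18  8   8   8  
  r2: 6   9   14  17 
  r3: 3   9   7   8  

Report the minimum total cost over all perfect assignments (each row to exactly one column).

Minimum assignment cost: 27

optimal assignment: row0→col1 (cost 6), row1→col3 (cost 8), row2→col0 (cost 6), row3→col2 (cost 7)
total = 6 + 8 + 6 + 7 = 27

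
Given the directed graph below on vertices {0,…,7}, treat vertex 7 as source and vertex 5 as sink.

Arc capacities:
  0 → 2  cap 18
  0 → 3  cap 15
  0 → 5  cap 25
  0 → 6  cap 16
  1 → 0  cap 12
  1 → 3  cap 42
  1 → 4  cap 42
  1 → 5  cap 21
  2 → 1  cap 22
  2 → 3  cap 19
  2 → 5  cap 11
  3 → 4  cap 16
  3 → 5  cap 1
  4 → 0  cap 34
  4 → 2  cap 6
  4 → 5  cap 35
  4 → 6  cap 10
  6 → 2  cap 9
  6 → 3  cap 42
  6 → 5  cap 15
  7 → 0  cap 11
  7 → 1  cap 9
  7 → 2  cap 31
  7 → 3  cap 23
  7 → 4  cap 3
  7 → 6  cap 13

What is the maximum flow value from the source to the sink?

Maximum flow value: 84

augment #1: 7→0→5 bottleneck 11, total now 11
augment #2: 7→1→5 bottleneck 9, total now 20
augment #3: 7→2→5 bottleneck 11, total now 31
augment #4: 7→3→5 bottleneck 1, total now 32
augment #5: 7→4→5 bottleneck 3, total now 35
augment #6: 7→6→5 bottleneck 13, total now 48
augment #7: 7→2→1→5 bottleneck 12, total now 60
augment #8: 7→3→4→5 bottleneck 16, total now 76
augment #9: 7→2→1→0→5 bottleneck 8, total now 84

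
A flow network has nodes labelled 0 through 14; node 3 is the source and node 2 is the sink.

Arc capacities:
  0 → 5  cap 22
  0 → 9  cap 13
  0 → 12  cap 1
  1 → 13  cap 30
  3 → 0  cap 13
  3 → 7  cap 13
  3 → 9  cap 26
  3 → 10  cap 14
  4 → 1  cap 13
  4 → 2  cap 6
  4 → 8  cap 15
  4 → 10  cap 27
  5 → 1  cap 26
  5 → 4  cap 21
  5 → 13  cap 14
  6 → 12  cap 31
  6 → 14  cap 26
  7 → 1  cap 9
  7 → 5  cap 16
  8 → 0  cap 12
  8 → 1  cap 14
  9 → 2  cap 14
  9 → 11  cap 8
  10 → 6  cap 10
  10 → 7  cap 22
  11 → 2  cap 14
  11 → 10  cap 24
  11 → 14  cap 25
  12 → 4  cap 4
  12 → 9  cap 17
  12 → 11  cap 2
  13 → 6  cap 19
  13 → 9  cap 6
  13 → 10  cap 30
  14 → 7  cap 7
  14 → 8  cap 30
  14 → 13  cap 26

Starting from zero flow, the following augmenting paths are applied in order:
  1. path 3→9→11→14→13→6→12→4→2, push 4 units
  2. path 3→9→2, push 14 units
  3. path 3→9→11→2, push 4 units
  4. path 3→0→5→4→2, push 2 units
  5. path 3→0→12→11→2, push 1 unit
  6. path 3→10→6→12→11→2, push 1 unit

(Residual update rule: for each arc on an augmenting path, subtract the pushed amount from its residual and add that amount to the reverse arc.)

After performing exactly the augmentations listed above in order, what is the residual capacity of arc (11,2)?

Residual capacity of (11,2): 8

after path 1 (3→9→11→14→13→6→12→4→2, push 4): res(11,2)=14
after path 2 (3→9→2, push 14): res(11,2)=14
after path 3 (3→9→11→2, push 4): res(11,2)=10
after path 4 (3→0→5→4→2, push 2): res(11,2)=10
after path 5 (3→0→12→11→2, push 1): res(11,2)=9
after path 6 (3→10→6→12→11→2, push 1): res(11,2)=8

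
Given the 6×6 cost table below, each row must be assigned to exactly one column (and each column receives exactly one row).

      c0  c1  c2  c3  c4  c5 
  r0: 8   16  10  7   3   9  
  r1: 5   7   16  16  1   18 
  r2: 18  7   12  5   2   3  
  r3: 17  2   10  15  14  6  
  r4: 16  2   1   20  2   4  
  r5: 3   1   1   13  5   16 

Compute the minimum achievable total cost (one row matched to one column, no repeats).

optimal assignment: row0→col3 (cost 7), row1→col4 (cost 1), row2→col5 (cost 3), row3→col1 (cost 2), row4→col2 (cost 1), row5→col0 (cost 3)
total = 7 + 1 + 3 + 2 + 1 + 3 = 17

Minimum assignment cost: 17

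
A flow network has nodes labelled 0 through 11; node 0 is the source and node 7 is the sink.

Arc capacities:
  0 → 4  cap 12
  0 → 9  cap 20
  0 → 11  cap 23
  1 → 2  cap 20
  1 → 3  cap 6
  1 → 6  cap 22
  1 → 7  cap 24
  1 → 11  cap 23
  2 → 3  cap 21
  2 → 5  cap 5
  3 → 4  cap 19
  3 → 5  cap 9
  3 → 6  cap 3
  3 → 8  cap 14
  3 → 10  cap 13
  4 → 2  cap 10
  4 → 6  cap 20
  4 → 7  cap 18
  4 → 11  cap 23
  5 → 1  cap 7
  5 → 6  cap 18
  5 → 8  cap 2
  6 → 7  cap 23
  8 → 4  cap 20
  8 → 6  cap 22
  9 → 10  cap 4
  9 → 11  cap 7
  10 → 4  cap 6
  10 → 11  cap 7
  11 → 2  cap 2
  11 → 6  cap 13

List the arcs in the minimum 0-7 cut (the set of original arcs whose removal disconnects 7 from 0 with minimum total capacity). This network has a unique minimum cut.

Min-cut arcs: {(0,4), (9,10), (11,2), (11,6)} (total capacity 31)

augment #1: 0→4→7 push 12
augment #2: 0→11→6→7 push 13
augment #3: 0→9→10→4→7 push 4
augment #4: 0→11→2→3→4→7 push 2
max flow = 31; residual-reachable set from 0 gives S-side
cut edges (S→T): {(0,4), (9,10), (11,2), (11,6)} total cap 31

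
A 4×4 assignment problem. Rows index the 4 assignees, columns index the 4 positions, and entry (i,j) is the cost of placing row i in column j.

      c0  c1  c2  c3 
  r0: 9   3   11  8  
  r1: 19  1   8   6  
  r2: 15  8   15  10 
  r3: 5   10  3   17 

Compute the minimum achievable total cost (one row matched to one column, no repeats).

optimal assignment: row0→col0 (cost 9), row1→col1 (cost 1), row2→col3 (cost 10), row3→col2 (cost 3)
total = 9 + 1 + 10 + 3 = 23

Minimum assignment cost: 23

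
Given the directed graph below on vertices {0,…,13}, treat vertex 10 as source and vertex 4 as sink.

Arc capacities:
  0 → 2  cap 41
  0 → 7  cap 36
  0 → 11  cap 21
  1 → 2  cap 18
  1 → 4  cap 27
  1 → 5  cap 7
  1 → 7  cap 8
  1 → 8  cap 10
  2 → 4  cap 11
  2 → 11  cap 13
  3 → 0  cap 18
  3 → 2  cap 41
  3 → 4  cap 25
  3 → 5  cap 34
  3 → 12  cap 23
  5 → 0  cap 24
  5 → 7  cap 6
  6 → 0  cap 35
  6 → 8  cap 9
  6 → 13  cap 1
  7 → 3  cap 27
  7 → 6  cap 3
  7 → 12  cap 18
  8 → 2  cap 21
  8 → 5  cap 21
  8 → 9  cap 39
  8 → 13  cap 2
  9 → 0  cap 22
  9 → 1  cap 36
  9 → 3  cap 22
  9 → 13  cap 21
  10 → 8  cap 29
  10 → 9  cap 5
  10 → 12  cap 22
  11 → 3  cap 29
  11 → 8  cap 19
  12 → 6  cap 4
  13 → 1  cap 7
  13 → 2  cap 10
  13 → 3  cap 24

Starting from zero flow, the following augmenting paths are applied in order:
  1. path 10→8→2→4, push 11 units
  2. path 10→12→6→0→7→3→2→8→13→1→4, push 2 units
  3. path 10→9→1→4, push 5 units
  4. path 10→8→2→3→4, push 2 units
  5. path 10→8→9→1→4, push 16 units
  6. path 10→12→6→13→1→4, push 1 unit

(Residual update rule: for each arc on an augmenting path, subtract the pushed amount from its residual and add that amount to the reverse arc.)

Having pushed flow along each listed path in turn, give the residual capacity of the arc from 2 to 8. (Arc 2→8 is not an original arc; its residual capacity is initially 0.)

Residual capacity of (2,8): 11

after path 1 (10→8→2→4, push 11): res(2,8)=11
after path 2 (10→12→6→0→7→3→2→8→13→1→4, push 2): res(2,8)=9
after path 3 (10→9→1→4, push 5): res(2,8)=9
after path 4 (10→8→2→3→4, push 2): res(2,8)=11
after path 5 (10→8→9→1→4, push 16): res(2,8)=11
after path 6 (10→12→6→13→1→4, push 1): res(2,8)=11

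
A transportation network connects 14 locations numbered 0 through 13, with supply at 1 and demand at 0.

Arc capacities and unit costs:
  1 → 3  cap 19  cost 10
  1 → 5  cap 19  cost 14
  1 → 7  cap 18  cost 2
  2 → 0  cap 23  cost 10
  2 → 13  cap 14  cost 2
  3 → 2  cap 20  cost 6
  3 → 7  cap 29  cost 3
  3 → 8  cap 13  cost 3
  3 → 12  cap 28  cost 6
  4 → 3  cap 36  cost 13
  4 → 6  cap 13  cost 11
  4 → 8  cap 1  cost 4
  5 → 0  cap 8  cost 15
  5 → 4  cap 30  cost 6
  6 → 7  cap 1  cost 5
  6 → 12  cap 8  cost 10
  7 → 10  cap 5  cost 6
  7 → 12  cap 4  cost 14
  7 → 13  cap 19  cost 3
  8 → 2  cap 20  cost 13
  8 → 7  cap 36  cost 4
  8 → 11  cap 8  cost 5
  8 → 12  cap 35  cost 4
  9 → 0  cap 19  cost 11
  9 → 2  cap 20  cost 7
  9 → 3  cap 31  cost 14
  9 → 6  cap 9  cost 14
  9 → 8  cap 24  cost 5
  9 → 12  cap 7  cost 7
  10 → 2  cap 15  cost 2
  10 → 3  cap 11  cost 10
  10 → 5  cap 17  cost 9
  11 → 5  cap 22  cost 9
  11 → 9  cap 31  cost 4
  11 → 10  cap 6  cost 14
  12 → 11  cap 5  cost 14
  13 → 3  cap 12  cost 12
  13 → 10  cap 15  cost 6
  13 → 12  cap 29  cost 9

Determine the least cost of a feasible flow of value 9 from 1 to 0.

shortest-cost path #1: 1→7→10→2→0 push 5 @ unit cost 20 (adds 100)
shortest-cost path #2: 1→7→13→10→2→0 push 4 @ unit cost 23 (adds 92)
total cost = 192

Minimum cost for 9 units: 192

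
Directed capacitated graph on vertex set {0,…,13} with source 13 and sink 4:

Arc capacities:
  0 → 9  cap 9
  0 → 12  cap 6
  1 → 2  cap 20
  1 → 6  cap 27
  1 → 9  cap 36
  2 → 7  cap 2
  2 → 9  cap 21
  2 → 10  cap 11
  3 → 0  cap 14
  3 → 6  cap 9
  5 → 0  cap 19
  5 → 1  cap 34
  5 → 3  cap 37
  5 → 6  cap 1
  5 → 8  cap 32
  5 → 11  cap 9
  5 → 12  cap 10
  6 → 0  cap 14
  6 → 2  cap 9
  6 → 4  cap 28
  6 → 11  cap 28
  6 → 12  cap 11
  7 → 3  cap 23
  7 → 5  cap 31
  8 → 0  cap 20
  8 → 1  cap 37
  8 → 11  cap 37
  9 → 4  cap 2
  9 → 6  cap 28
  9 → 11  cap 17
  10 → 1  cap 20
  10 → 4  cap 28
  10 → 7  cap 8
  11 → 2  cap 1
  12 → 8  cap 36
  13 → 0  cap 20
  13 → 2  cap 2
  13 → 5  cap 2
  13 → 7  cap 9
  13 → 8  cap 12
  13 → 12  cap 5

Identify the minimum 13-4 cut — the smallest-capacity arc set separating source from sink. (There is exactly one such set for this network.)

augment #1: 13→0→9→4 push 2
augment #2: 13→2→10→4 push 2
augment #3: 13→5→6→4 push 1
augment #4: 13→0→9→6→4 push 7
augment #5: 13→5→1→6→4 push 1
augment #6: 13→7→3→6→4 push 9
augment #7: 13→8→1→6→4 push 10
augment #8: 13→8→1→2→10→4 push 2
augment #9: 13→12→8→1→2→10→4 push 5
augment #10: 13→0→12→8→1→2→10→4 push 2
max flow = 41; residual-reachable set from 13 gives S-side
cut edges (S→T): {(2,10), (6,4), (9,4)} total cap 41

Min-cut arcs: {(2,10), (6,4), (9,4)} (total capacity 41)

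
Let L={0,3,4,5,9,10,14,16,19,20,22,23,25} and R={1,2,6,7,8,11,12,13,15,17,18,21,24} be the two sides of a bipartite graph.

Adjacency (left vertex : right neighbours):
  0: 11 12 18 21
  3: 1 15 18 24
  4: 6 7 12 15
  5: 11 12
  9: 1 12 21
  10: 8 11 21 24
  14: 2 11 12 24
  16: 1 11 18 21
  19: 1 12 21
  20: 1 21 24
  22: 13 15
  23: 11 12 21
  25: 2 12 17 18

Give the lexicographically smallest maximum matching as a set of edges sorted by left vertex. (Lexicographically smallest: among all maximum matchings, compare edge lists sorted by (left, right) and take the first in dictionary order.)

Lex-smallest maximum matching: {(0,11), (3,15), (4,6), (5,12), (9,1), (10,8), (14,2), (16,18), (19,21), (20,24), (22,13), (25,17)}

|M| = 12 (so the lex-smallest maximum matching has 12 edges)
process left vertices in ascending order; for each, take the smallest-labelled available neighbour that still permits 12 edges overall, or leave it unmatched if none does
lex-smallest matching: {0-11, 3-15, 4-6, 5-12, 9-1, 10-8, 14-2, 16-18, 19-21, 20-24, 22-13, 25-17}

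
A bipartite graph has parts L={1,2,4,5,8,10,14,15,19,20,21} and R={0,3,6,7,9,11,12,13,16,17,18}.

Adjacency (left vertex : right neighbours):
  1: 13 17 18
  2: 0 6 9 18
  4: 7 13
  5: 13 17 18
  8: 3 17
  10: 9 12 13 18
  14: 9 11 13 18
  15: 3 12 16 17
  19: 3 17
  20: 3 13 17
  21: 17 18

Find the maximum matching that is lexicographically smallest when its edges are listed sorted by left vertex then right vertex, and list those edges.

Lex-smallest maximum matching: {(1,13), (2,0), (4,7), (5,17), (8,3), (10,9), (14,11), (15,12), (21,18)}

|M| = 9 (so the lex-smallest maximum matching has 9 edges)
process left vertices in ascending order; for each, take the smallest-labelled available neighbour that still permits 9 edges overall, or leave it unmatched if none does
lex-smallest matching: {1-13, 2-0, 4-7, 5-17, 8-3, 10-9, 14-11, 15-12, 21-18}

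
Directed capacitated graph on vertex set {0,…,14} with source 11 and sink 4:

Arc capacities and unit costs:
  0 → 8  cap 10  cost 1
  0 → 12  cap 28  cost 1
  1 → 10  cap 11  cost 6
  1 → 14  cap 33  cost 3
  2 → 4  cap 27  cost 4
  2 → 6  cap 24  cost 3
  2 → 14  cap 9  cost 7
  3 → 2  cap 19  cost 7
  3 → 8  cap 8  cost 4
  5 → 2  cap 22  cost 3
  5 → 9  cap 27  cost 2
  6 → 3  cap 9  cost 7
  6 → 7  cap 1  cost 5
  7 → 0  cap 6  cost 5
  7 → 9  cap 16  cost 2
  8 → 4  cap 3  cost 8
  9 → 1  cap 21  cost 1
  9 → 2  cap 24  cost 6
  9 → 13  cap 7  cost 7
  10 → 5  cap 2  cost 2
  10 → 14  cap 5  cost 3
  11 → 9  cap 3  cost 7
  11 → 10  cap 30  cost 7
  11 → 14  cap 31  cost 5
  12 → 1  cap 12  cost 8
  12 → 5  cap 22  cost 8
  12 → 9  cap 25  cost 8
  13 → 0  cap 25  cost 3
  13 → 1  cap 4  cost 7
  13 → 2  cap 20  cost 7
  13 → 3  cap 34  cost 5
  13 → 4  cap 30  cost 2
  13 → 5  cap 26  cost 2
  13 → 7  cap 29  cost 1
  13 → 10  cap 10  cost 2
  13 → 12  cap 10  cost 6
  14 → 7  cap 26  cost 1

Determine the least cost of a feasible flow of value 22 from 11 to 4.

Minimum cost for 22 units: 384

shortest-cost path #1: 11→9→13→4 push 3 @ unit cost 16 (adds 48)
shortest-cost path #2: 11→10→5→2→4 push 2 @ unit cost 16 (adds 32)
shortest-cost path #3: 11→14→7→9→13→4 push 4 @ unit cost 17 (adds 68)
shortest-cost path #4: 11→14→7→9→2→4 push 12 @ unit cost 18 (adds 216)
shortest-cost path #5: 11→14→7→0→8→4 push 1 @ unit cost 20 (adds 20)
total cost = 384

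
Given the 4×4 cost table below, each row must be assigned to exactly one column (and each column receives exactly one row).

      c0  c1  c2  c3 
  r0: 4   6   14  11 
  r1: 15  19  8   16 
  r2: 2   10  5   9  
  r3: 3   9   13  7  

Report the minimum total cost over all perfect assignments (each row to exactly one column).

Minimum assignment cost: 23

optimal assignment: row0→col1 (cost 6), row1→col2 (cost 8), row2→col0 (cost 2), row3→col3 (cost 7)
total = 6 + 8 + 2 + 7 = 23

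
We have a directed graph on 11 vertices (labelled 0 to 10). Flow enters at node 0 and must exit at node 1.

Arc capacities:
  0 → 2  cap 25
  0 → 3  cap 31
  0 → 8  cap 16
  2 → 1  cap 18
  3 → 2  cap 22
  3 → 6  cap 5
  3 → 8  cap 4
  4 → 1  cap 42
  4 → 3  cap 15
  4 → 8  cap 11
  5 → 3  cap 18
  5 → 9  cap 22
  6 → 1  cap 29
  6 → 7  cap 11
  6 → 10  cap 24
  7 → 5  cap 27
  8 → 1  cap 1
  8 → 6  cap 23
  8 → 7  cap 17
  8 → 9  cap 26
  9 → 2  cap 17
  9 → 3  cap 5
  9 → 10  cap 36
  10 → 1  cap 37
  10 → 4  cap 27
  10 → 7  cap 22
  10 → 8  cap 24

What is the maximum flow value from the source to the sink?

augment #1: 0→2→1 bottleneck 18, total now 18
augment #2: 0→8→1 bottleneck 1, total now 19
augment #3: 0→3→6→1 bottleneck 5, total now 24
augment #4: 0→8→6→1 bottleneck 15, total now 39
augment #5: 0→3→8→6→1 bottleneck 4, total now 43

Maximum flow value: 43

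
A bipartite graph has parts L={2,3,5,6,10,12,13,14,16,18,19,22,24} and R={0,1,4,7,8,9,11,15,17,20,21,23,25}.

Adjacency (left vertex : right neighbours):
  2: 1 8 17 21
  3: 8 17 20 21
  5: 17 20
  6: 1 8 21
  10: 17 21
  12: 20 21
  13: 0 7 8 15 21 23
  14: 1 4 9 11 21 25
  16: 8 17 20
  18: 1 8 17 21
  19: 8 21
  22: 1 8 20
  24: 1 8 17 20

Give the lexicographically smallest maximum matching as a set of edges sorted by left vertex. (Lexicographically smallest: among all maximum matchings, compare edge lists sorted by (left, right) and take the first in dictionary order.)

Lex-smallest maximum matching: {(2,1), (3,8), (5,17), (6,21), (12,20), (13,0), (14,4)}

|M| = 7 (so the lex-smallest maximum matching has 7 edges)
process left vertices in ascending order; for each, take the smallest-labelled available neighbour that still permits 7 edges overall, or leave it unmatched if none does
lex-smallest matching: {2-1, 3-8, 5-17, 6-21, 12-20, 13-0, 14-4}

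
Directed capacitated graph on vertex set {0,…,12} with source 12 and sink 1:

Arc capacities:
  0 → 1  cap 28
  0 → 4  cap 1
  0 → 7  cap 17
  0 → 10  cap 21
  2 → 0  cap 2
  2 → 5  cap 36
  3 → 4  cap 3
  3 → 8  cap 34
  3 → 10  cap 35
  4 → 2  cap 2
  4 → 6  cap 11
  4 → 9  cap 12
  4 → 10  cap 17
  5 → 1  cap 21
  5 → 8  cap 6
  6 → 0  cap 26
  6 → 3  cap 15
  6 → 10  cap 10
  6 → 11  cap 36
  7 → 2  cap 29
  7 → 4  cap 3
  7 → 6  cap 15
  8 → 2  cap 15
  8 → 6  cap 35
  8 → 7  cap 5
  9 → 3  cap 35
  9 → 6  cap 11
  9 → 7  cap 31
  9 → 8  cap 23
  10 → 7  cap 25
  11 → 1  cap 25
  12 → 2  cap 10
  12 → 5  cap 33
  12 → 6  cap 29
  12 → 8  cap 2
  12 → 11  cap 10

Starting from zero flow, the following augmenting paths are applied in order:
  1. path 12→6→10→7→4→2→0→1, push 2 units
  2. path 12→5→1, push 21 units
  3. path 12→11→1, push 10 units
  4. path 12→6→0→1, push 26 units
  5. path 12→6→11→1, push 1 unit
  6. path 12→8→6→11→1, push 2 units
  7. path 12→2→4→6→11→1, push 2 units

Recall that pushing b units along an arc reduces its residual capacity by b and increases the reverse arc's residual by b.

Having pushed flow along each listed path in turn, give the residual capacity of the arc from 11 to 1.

after path 1 (12→6→10→7→4→2→0→1, push 2): res(11,1)=25
after path 2 (12→5→1, push 21): res(11,1)=25
after path 3 (12→11→1, push 10): res(11,1)=15
after path 4 (12→6→0→1, push 26): res(11,1)=15
after path 5 (12→6→11→1, push 1): res(11,1)=14
after path 6 (12→8→6→11→1, push 2): res(11,1)=12
after path 7 (12→2→4→6→11→1, push 2): res(11,1)=10

Residual capacity of (11,1): 10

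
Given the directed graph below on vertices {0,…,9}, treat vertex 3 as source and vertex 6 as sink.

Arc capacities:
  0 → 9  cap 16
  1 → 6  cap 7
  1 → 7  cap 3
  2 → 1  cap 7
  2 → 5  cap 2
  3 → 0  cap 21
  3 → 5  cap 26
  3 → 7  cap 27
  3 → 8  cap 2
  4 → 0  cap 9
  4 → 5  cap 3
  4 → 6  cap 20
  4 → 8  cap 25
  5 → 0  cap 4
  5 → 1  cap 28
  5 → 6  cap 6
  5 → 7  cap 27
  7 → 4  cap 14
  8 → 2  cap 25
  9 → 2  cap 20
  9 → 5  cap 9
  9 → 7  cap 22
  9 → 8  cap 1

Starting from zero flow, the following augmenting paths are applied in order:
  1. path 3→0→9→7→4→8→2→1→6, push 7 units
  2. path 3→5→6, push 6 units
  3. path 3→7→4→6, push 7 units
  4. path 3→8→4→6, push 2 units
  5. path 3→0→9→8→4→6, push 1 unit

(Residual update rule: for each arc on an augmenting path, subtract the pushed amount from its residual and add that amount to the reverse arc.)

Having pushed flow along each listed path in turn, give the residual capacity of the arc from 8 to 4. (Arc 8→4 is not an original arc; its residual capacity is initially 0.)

after path 1 (3→0→9→7→4→8→2→1→6, push 7): res(8,4)=7
after path 2 (3→5→6, push 6): res(8,4)=7
after path 3 (3→7→4→6, push 7): res(8,4)=7
after path 4 (3→8→4→6, push 2): res(8,4)=5
after path 5 (3→0→9→8→4→6, push 1): res(8,4)=4

Residual capacity of (8,4): 4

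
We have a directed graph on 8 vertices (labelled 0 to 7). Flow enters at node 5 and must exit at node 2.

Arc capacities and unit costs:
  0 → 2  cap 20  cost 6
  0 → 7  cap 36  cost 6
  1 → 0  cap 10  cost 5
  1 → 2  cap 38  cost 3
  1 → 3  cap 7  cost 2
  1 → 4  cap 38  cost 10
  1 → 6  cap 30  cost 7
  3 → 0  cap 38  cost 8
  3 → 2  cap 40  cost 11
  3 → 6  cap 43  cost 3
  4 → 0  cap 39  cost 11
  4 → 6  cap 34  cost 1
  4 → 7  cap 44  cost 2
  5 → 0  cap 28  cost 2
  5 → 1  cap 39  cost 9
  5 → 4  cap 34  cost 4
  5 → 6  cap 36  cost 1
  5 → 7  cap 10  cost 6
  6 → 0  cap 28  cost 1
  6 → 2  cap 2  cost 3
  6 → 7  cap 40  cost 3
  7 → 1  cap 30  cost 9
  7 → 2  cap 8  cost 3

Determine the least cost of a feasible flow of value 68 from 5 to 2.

Minimum cost for 68 units: 680

shortest-cost path #1: 5→6→2 push 2 @ unit cost 4 (adds 8)
shortest-cost path #2: 5→6→7→2 push 8 @ unit cost 7 (adds 56)
shortest-cost path #3: 5→0→2 push 20 @ unit cost 8 (adds 160)
shortest-cost path #4: 5→1→2 push 38 @ unit cost 12 (adds 456)
total cost = 680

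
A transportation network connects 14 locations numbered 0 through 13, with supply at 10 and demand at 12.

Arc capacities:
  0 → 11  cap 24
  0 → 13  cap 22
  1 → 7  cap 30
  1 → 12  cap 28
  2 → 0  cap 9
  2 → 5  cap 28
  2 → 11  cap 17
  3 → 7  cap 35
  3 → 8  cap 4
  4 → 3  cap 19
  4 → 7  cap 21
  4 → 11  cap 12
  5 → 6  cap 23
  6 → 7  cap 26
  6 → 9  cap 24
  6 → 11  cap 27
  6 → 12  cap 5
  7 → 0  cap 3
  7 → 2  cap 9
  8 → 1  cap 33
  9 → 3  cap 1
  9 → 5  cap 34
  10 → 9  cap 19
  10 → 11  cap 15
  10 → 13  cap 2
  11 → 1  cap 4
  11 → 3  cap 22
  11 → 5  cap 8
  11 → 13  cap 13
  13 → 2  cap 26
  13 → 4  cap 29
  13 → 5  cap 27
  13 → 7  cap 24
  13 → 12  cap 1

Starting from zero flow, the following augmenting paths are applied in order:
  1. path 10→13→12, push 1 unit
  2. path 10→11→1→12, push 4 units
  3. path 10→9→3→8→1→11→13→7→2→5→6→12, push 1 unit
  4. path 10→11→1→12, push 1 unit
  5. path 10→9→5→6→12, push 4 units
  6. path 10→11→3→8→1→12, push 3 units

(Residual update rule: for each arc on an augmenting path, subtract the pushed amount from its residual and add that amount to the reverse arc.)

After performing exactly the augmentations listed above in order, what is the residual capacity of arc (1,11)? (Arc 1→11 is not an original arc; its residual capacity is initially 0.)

after path 1 (10→13→12, push 1): res(1,11)=0
after path 2 (10→11→1→12, push 4): res(1,11)=4
after path 3 (10→9→3→8→1→11→13→7→2→5→6→12, push 1): res(1,11)=3
after path 4 (10→11→1→12, push 1): res(1,11)=4
after path 5 (10→9→5→6→12, push 4): res(1,11)=4
after path 6 (10→11→3→8→1→12, push 3): res(1,11)=4

Residual capacity of (1,11): 4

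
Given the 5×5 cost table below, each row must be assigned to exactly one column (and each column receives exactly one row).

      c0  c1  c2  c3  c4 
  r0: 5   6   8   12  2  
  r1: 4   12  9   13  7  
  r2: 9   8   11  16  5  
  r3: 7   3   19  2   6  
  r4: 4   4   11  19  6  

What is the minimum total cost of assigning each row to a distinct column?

Minimum assignment cost: 23

one of 2 optimal assignments: row0→col2 (cost 8), row1→col0 (cost 4), row2→col4 (cost 5), row3→col3 (cost 2), row4→col1 (cost 4)
total = 8 + 4 + 5 + 2 + 4 = 23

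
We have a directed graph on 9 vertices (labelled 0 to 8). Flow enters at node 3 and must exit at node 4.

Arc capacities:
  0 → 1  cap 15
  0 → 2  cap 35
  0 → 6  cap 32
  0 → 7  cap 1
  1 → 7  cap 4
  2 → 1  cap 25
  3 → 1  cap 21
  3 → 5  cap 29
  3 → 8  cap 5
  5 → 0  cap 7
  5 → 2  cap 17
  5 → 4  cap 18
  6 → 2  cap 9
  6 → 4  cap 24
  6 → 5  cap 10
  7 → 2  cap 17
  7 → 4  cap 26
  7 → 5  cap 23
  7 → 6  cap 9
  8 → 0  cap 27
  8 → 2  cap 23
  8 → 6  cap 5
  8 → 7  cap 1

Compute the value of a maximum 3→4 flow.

Maximum flow value: 34

augment #1: 3→5→4 bottleneck 18, total now 18
augment #2: 3→1→7→4 bottleneck 4, total now 22
augment #3: 3→8→6→4 bottleneck 5, total now 27
augment #4: 3→5→0→6→4 bottleneck 7, total now 34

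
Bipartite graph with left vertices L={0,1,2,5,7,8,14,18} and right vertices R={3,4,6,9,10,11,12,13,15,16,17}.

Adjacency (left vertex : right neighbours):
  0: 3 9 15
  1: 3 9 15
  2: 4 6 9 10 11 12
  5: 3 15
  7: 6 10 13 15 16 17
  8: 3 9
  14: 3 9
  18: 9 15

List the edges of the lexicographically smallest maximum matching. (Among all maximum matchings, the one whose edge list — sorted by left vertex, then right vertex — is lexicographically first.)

|M| = 5 (so the lex-smallest maximum matching has 5 edges)
process left vertices in ascending order; for each, take the smallest-labelled available neighbour that still permits 5 edges overall, or leave it unmatched if none does
lex-smallest matching: {0-3, 1-9, 2-4, 5-15, 7-6}

Lex-smallest maximum matching: {(0,3), (1,9), (2,4), (5,15), (7,6)}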